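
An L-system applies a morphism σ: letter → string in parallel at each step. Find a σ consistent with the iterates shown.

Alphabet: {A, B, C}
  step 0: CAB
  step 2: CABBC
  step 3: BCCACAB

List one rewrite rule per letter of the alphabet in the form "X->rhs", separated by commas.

A->C, B->CA, C->B

  step 2 ⇒ step 3: CABBC ⇒ B·C·CA·CA·B
    A ↦ C
    B ↦ CA
    C ↦ B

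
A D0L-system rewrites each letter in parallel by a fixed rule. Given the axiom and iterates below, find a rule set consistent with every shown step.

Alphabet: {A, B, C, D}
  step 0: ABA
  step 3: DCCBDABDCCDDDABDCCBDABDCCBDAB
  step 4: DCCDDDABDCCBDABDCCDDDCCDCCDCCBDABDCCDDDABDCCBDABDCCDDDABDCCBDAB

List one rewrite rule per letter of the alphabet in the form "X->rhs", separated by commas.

  step 3 ⇒ step 4: DCCBDABDCCDDDABDCCBDABDCCBDAB ⇒ DCC·D·D·DAB·DCC·B·DAB·DCC·D·D·DCC·DCC·DCC·B·DAB·DCC·D·D·DAB·DCC·B·DAB·DCC·D·D·DAB·DCC·B·DAB
    A ↦ B
    B ↦ DAB
    C ↦ D
    D ↦ DCC

A->B, B->DAB, C->D, D->DCC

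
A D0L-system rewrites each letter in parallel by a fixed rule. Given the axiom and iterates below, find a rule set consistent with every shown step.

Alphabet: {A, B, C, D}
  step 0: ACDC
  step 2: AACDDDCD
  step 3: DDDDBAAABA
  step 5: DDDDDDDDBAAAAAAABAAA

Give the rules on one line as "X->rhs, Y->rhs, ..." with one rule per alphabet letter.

A->DD, B->CD, C->B, D->A

  step 2 ⇒ step 3: AACDDDCD ⇒ DD·DD·B·A·A·A·B·A
    A ↦ DD
    C ↦ B
    D ↦ A
    B ↦ CD  (constrained at step 3)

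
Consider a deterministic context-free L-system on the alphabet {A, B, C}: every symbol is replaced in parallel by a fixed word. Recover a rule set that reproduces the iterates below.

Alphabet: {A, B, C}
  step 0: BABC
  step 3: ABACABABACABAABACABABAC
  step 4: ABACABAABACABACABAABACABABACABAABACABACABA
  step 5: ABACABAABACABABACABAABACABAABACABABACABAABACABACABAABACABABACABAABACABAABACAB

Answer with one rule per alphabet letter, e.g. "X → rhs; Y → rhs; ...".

A->AB, B->AC, C->A

  step 4 ⇒ step 5: ABACABAABACABACABAABACABABACABAABACABACABA ⇒ AB·AC·AB·A·AB·AC·AB·AB·AC·AB·A·AB·AC·AB·A·AB·AC·AB·AB·AC·AB·A·AB·AC·AB·AC·AB·A·AB·AC·AB·AB·AC·AB·A·AB·AC·AB·A·AB·AC·AB
    A ↦ AB
    B ↦ AC
    C ↦ A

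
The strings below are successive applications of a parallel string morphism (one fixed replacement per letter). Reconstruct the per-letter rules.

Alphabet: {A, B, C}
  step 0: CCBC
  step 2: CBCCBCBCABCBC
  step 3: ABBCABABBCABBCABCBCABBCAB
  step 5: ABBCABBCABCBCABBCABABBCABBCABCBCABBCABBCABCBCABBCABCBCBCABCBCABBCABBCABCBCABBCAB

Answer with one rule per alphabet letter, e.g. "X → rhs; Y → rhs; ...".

  step 2 ⇒ step 3: CBCCBCBCABCBC ⇒ AB·BC·AB·AB·BC·AB·BC·AB·C·BC·AB·BC·AB
    A ↦ C
    B ↦ BC
    C ↦ AB

A->C, B->BC, C->AB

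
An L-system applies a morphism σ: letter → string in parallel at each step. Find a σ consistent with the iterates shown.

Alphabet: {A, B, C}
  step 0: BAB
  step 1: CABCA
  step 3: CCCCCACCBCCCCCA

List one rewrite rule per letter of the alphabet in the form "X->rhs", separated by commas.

A->B, B->CA, C->CC

  step 0 ⇒ step 1: BAB ⇒ CA·B·CA
    A ↦ B
    B ↦ CA
    C ↦ CC  (constrained at step 1)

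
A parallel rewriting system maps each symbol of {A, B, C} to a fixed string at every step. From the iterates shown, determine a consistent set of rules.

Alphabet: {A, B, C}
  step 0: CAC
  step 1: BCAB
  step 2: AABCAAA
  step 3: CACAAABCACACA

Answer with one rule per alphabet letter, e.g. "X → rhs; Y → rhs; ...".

A->CA, B->AA, C->B

  step 2 ⇒ step 3: AABCAAA ⇒ CA·CA·AA·B·CA·CA·CA
    A ↦ CA
    B ↦ AA
    C ↦ B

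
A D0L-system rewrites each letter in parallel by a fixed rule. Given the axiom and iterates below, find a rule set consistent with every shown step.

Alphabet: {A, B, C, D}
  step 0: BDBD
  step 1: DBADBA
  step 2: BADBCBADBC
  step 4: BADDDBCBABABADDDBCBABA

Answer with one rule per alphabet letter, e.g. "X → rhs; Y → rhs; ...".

  step 1 ⇒ step 2: DBADBA ⇒ BA·D·BC·BA·D·BC
    A ↦ BC
    B ↦ D
    D ↦ BA
    C ↦ D  (constrained at step 2)

A->BC, B->D, C->D, D->BA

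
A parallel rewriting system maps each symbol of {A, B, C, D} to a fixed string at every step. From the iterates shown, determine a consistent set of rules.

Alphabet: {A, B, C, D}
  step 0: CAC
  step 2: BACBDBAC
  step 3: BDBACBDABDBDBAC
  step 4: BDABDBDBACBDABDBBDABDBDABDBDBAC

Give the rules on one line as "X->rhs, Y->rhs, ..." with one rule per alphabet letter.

  step 3 ⇒ step 4: BDBACBDABDBDBAC ⇒ BD·ABD·BD·B·AC·BD·ABD·B·BD·ABD·BD·ABD·BD·B·AC
    A ↦ B
    B ↦ BD
    C ↦ AC
    D ↦ ABD

A->B, B->BD, C->AC, D->ABD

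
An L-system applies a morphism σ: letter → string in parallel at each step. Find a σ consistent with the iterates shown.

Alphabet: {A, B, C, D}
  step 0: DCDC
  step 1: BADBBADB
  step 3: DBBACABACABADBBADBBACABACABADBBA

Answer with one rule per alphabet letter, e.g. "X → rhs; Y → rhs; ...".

  step 0 ⇒ step 1: DCDC ⇒ BA·DB·BA·DB
    C ↦ DB
    D ↦ BA
    A ↦ BA  (constrained at step 1)
    B ↦ CA  (constrained at step 1)

A->BA, B->CA, C->DB, D->BA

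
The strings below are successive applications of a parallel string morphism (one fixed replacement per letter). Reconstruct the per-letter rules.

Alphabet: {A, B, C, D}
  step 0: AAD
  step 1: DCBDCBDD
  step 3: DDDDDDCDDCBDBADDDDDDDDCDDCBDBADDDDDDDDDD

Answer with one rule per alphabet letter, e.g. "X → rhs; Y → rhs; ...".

A->DCB, B->CD, C->DBA, D->DD

  step 0 ⇒ step 1: AAD ⇒ DCB·DCB·DD
    A ↦ DCB
    D ↦ DD
    B ↦ CD  (constrained at step 1)
    C ↦ DBA  (constrained at step 1)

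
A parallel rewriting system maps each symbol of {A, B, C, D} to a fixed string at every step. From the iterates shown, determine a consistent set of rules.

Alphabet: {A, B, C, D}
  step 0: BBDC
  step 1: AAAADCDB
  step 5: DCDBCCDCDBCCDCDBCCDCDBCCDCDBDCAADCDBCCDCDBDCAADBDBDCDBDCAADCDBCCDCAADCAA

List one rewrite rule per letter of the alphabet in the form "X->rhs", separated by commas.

A->C, B->AA, C->DB, D->DC

  step 0 ⇒ step 1: BBDC ⇒ AA·AA·DC·DB
    B ↦ AA
    C ↦ DB
    D ↦ DC
    A ↦ C  (constrained at step 1)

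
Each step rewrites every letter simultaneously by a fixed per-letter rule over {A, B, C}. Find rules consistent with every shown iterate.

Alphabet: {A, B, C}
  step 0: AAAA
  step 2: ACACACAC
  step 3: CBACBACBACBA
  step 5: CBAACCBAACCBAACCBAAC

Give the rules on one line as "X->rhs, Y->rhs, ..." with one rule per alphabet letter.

A->CB, B->C, C->A

  step 2 ⇒ step 3: ACACACAC ⇒ CB·A·CB·A·CB·A·CB·A
    A ↦ CB
    C ↦ A
    B ↦ C  (constrained at step 3)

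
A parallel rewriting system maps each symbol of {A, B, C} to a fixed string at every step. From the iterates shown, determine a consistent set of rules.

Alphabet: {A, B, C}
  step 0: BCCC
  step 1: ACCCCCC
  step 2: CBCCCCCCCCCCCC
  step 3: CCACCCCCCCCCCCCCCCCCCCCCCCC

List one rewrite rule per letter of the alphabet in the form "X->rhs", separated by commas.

  step 2 ⇒ step 3: CBCCCCCCCCCCCC ⇒ CC·A·CC·CC·CC·CC·CC·CC·CC·CC·CC·CC·CC·CC
    B ↦ A
    C ↦ CC
  step 1 ⇒ step 2: ACCCCCC ⇒ CB·CC·CC·CC·CC·CC·CC
    A ↦ CB

A->CB, B->A, C->CC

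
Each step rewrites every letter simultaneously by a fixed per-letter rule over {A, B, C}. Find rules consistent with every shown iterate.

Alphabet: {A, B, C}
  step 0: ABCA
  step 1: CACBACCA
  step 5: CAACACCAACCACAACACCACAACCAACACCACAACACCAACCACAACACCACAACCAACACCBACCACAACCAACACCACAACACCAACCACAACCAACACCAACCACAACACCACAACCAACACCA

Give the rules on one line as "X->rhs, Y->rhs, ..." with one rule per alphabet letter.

A->CA, B->CB, C->AC

  step 0 ⇒ step 1: ABCA ⇒ CA·CB·AC·CA
    A ↦ CA
    B ↦ CB
    C ↦ AC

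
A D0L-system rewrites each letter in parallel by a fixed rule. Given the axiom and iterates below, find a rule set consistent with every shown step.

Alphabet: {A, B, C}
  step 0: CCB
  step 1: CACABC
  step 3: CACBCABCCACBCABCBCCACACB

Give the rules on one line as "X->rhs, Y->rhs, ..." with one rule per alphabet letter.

  step 0 ⇒ step 1: CCB ⇒ CA·CA·BC
    B ↦ BC
    C ↦ CA
    A ↦ CB  (constrained at step 1)

A->CB, B->BC, C->CA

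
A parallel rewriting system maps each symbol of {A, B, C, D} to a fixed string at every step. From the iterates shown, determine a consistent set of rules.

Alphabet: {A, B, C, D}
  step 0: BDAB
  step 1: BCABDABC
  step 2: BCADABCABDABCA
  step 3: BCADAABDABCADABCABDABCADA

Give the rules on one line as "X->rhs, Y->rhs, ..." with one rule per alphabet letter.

  step 2 ⇒ step 3: BCADABCABDABCA ⇒ BC·A·DA·AB·DA·BC·A·DA·BC·AB·DA·BC·A·DA
    A ↦ DA
    B ↦ BC
    C ↦ A
    D ↦ AB

A->DA, B->BC, C->A, D->AB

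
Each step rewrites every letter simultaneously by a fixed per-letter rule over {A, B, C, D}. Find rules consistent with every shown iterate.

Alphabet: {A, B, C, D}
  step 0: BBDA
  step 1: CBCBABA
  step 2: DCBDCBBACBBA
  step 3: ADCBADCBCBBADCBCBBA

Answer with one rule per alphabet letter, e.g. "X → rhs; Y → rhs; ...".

  step 2 ⇒ step 3: DCBDCBBACBBA ⇒ A·D·CB·A·D·CB·CB·BA·D·CB·CB·BA
    A ↦ BA
    B ↦ CB
    C ↦ D
    D ↦ A

A->BA, B->CB, C->D, D->A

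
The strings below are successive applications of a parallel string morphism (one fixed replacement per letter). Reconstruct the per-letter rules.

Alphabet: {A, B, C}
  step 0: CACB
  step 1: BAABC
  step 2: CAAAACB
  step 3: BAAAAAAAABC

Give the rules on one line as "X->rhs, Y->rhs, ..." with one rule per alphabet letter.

  step 2 ⇒ step 3: CAAAACB ⇒ B·AA·AA·AA·AA·B·C
    A ↦ AA
    B ↦ C
    C ↦ B

A->AA, B->C, C->B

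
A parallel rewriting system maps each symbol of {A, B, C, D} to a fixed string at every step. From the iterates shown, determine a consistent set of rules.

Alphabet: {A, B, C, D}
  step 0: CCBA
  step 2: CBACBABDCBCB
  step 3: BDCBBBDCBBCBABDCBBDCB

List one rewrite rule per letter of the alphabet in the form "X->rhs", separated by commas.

A->B, B->CB, C->BD, D->A

  step 2 ⇒ step 3: CBACBABDCBCB ⇒ BD·CB·B·BD·CB·B·CB·A·BD·CB·BD·CB
    A ↦ B
    B ↦ CB
    C ↦ BD
    D ↦ A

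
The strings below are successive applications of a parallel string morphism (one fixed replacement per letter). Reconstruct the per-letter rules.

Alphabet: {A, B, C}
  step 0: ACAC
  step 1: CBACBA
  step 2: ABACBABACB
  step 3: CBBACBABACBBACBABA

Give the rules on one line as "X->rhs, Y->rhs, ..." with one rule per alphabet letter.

A->CB, B->BA, C->A

  step 2 ⇒ step 3: ABACBABACB ⇒ CB·BA·CB·A·BA·CB·BA·CB·A·BA
    A ↦ CB
    B ↦ BA
    C ↦ A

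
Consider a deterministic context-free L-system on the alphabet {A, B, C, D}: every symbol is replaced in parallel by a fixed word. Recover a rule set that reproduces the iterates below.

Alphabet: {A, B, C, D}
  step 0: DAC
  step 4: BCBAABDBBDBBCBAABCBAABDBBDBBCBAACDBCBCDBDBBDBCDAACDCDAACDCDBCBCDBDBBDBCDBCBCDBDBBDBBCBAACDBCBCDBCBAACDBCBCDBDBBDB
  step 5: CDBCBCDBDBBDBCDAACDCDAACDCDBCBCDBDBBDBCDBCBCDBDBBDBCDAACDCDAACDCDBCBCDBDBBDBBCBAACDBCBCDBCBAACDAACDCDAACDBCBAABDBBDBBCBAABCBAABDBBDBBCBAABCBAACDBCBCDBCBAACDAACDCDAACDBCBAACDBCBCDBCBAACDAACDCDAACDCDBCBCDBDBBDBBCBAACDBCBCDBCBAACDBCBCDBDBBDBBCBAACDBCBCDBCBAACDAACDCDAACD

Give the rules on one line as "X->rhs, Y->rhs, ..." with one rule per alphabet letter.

A->BDB, B->CD, C->BCB, D->AA

  step 4 ⇒ step 5: BCBAABDBBDBBCBAABCBAABDBBDBBCBAACDBCBCDBDBBDBCDAACDCDAACDCDBCBCDBDBBDBCDBCBCDBDBBDBBCBAACDBCBCDBCBAACDBCBCDBDBBDB ⇒ CD·BCB·CD·BDB·BDB·CD·AA·CD·CD·AA·CD·CD·BCB·CD·BDB·BDB·CD·BCB·CD·BDB·BDB·CD·AA·CD·CD·AA·CD·CD·BCB·CD·BDB·BDB·BCB·AA·CD·BCB·CD·BCB·AA·CD·AA·CD·CD·AA·CD·BCB·AA·BDB·BDB·BCB·AA·BCB·AA·BDB·BDB·BCB·AA·BCB·AA·CD·BCB·CD·BCB·AA·CD·AA·CD·CD·AA·CD·BCB·AA·CD·BCB·CD·BCB·AA·CD·AA·CD·CD·AA·CD·CD·BCB·CD·BDB·BDB·BCB·AA·CD·BCB·CD·BCB·AA·CD·BCB·CD·BDB·BDB·BCB·AA·CD·BCB·CD·BCB·AA·CD·AA·CD·CD·AA·CD
    A ↦ BDB
    B ↦ CD
    C ↦ BCB
    D ↦ AA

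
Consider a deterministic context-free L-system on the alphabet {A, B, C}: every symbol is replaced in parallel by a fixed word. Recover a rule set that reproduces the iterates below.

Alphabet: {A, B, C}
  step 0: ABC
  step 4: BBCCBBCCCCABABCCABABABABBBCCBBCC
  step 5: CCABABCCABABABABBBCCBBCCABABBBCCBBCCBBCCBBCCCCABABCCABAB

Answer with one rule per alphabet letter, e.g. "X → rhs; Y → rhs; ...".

  step 4 ⇒ step 5: BBCCBBCCCCABABCCABABABABBBCCBBCC ⇒ C·C·AB·AB·C·C·AB·AB·AB·AB·BBC·C·BBC·C·AB·AB·BBC·C·BBC·C·BBC·C·BBC·C·C·C·AB·AB·C·C·AB·AB
    A ↦ BBC
    B ↦ C
    C ↦ AB

A->BBC, B->C, C->AB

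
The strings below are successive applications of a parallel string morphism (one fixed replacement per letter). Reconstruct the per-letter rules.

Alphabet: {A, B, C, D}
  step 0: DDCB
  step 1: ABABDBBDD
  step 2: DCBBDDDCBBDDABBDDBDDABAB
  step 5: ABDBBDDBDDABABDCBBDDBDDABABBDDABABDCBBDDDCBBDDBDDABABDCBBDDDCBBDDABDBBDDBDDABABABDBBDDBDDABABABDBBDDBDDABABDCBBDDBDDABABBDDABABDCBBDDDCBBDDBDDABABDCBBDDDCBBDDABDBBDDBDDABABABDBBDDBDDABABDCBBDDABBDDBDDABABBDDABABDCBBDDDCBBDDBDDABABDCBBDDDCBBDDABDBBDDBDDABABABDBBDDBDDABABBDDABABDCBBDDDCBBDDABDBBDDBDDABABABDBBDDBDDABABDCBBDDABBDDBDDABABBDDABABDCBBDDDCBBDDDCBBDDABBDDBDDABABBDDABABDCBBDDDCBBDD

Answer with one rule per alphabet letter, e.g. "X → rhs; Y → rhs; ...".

A->DCB, B->BDD, C->DB, D->AB

  step 1 ⇒ step 2: ABABDBBDD ⇒ DCB·BDD·DCB·BDD·AB·BDD·BDD·AB·AB
    A ↦ DCB
    B ↦ BDD
    D ↦ AB
  step 0 ⇒ step 1: DDCB ⇒ AB·AB·DB·BDD
    C ↦ DB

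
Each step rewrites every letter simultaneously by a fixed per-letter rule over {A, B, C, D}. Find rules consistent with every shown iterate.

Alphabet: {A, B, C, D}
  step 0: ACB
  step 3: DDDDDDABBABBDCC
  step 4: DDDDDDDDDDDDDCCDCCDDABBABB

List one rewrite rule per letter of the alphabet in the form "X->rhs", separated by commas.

A->D, B->C, C->ABB, D->DD

  step 3 ⇒ step 4: DDDDDDABBABBDCC ⇒ DD·DD·DD·DD·DD·DD·D·C·C·D·C·C·DD·ABB·ABB
    A ↦ D
    B ↦ C
    C ↦ ABB
    D ↦ DD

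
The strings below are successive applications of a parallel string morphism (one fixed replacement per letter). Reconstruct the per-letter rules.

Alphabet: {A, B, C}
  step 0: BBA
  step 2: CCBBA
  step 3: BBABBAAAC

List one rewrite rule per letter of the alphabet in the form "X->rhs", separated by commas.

  step 2 ⇒ step 3: CCBBA ⇒ BBA·BBA·A·A·C
    A ↦ C
    B ↦ A
    C ↦ BBA

A->C, B->A, C->BBA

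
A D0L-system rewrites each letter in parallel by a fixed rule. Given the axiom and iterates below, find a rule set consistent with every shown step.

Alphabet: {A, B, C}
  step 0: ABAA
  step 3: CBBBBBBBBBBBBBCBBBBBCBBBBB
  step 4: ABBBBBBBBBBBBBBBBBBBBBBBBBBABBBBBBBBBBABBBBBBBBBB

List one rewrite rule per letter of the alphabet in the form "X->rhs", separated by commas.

  step 3 ⇒ step 4: CBBBBBBBBBBBBBCBBBBBCBBBBB ⇒ A·BB·BB·BB·BB·BB·BB·BB·BB·BB·BB·BB·BB·BB·A·BB·BB·BB·BB·BB·A·BB·BB·BB·BB·BB
    B ↦ BB
    C ↦ A
    A ↦ CB  (constrained at step 0)

A->CB, B->BB, C->A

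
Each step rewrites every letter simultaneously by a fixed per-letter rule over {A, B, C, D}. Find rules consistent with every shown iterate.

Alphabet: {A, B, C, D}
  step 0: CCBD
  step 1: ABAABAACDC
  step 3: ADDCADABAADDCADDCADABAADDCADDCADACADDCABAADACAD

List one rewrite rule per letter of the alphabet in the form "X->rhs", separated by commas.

A->AD, B->AC, C->ABA, D->DC

  step 0 ⇒ step 1: CCBD ⇒ ABA·ABA·AC·DC
    B ↦ AC
    C ↦ ABA
    D ↦ DC
    A ↦ AD  (constrained at step 1)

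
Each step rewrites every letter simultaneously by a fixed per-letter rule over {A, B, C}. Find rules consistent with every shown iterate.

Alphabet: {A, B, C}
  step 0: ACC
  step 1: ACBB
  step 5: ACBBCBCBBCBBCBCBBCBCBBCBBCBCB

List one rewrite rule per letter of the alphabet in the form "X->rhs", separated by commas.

  step 0 ⇒ step 1: ACC ⇒ AC·B·B
    A ↦ AC
    C ↦ B
    B ↦ BC  (constrained at step 1)

A->AC, B->BC, C->B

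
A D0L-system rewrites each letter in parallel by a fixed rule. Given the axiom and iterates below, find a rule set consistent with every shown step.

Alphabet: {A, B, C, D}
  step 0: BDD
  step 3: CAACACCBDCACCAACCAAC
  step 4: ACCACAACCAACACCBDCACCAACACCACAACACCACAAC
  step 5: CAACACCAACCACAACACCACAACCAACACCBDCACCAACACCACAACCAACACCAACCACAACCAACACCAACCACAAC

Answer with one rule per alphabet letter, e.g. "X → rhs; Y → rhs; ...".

A->CA, B->CBD, C->AC, D->C

  step 4 ⇒ step 5: ACCACAACCAACACCBDCACCAACACCACAACACCACAAC ⇒ CA·AC·AC·CA·AC·CA·CA·AC·AC·CA·CA·AC·CA·AC·AC·CBD·C·AC·CA·AC·AC·CA·CA·AC·CA·AC·AC·CA·AC·CA·CA·AC·CA·AC·AC·CA·AC·CA·CA·AC
    A ↦ CA
    B ↦ CBD
    C ↦ AC
    D ↦ C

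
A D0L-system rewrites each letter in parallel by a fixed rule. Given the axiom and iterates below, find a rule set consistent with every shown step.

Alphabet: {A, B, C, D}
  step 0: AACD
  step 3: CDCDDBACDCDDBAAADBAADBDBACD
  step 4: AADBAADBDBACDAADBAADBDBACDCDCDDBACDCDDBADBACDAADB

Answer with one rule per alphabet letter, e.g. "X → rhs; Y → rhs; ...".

  step 3 ⇒ step 4: CDCDDBACDCDDBAAADBAADBDBACD ⇒ AA·DB·AA·DB·DB·A·CD·AA·DB·AA·DB·DB·A·CD·CD·CD·DB·A·CD·CD·DB·A·DB·A·CD·AA·DB
    A ↦ CD
    B ↦ A
    C ↦ AA
    D ↦ DB

A->CD, B->A, C->AA, D->DB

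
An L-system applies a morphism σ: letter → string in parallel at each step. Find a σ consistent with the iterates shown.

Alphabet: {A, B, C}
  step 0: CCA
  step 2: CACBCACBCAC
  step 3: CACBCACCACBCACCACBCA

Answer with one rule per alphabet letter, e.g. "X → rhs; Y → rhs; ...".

A->CB, B->C, C->CA

  step 2 ⇒ step 3: CACBCACBCAC ⇒ CA·CB·CA·C·CA·CB·CA·C·CA·CB·CA
    A ↦ CB
    B ↦ C
    C ↦ CA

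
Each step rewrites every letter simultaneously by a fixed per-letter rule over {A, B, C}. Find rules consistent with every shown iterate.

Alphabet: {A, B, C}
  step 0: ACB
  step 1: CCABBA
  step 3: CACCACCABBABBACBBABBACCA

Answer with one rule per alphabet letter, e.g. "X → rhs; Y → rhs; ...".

A->C, B->BBA, C->CA

  step 0 ⇒ step 1: ACB ⇒ C·CA·BBA
    A ↦ C
    B ↦ BBA
    C ↦ CA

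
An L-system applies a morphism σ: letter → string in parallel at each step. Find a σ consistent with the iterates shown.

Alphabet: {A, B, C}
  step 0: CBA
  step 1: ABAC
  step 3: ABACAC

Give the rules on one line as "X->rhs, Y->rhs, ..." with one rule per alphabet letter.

A->C, B->BA, C->A

  step 0 ⇒ step 1: CBA ⇒ A·BA·C
    A ↦ C
    B ↦ BA
    C ↦ A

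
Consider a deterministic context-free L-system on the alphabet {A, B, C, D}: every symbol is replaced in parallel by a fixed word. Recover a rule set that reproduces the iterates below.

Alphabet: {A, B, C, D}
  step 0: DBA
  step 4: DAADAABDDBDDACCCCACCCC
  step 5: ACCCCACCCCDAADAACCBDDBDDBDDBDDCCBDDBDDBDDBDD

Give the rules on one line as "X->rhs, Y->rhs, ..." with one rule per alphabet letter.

  step 4 ⇒ step 5: DAADAABDDBDDACCCCACCCC ⇒ A·CC·CC·A·CC·CC·D·A·A·D·A·A·CC·BDD·BDD·BDD·BDD·CC·BDD·BDD·BDD·BDD
    A ↦ CC
    B ↦ D
    C ↦ BDD
    D ↦ A

A->CC, B->D, C->BDD, D->A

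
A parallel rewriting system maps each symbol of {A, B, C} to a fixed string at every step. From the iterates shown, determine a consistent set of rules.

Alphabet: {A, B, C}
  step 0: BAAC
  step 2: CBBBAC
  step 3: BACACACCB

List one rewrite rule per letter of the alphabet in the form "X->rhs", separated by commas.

  step 2 ⇒ step 3: CBBBAC ⇒ B·AC·AC·AC·C·B
    A ↦ C
    B ↦ AC
    C ↦ B

A->C, B->AC, C->B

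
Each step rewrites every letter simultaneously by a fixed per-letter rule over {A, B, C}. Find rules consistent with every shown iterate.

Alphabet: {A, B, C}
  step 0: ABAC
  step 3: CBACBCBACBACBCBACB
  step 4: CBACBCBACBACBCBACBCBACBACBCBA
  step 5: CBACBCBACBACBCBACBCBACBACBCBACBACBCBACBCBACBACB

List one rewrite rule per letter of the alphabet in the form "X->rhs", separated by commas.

A->CB, B->A, C->CB

  step 4 ⇒ step 5: CBACBCBACBACBCBACBCBACBACBCBA ⇒ CB·A·CB·CB·A·CB·A·CB·CB·A·CB·CB·A·CB·A·CB·CB·A·CB·A·CB·CB·A·CB·CB·A·CB·A·CB
    A ↦ CB
    B ↦ A
    C ↦ CB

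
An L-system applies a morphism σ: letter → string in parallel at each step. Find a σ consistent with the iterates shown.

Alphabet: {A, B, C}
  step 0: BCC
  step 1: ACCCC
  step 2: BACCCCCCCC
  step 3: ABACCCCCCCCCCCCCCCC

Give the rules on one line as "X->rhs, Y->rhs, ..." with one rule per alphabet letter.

A->BA, B->A, C->CC

  step 2 ⇒ step 3: BACCCCCCCC ⇒ A·BA·CC·CC·CC·CC·CC·CC·CC·CC
    A ↦ BA
    B ↦ A
    C ↦ CC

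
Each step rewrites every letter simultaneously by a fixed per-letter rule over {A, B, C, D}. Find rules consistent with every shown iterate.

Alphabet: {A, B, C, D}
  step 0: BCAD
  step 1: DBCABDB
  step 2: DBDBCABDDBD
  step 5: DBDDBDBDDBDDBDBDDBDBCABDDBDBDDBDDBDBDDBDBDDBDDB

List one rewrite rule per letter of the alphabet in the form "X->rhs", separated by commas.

A->AB, B->D, C->BC, D->DB

  step 1 ⇒ step 2: DBCABDB ⇒ DB·D·BC·AB·D·DB·D
    A ↦ AB
    B ↦ D
    C ↦ BC
    D ↦ DB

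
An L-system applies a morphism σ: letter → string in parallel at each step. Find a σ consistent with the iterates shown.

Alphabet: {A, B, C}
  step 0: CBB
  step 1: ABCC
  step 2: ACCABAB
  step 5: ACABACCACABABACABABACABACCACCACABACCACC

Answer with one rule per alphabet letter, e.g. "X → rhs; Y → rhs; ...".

A->AC, B->C, C->AB

  step 1 ⇒ step 2: ABCC ⇒ AC·C·AB·AB
    A ↦ AC
    B ↦ C
    C ↦ AB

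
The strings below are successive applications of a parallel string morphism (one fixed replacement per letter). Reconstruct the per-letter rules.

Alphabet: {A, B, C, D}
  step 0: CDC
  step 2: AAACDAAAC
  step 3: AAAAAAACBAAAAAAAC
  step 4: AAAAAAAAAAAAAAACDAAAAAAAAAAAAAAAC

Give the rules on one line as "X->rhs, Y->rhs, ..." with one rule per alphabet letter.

A->AA, B->D, C->AC, D->B

  step 3 ⇒ step 4: AAAAAAACBAAAAAAAC ⇒ AA·AA·AA·AA·AA·AA·AA·AC·D·AA·AA·AA·AA·AA·AA·AA·AC
    A ↦ AA
    B ↦ D
    C ↦ AC
  step 2 ⇒ step 3: AAACDAAAC ⇒ AA·AA·AA·AC·B·AA·AA·AA·AC
    D ↦ B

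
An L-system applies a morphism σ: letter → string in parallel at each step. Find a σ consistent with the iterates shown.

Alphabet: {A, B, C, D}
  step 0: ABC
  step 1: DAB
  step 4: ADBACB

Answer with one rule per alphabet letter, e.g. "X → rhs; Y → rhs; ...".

A->D, B->A, C->B, D->CB

  step 0 ⇒ step 1: ABC ⇒ D·A·B
    A ↦ D
    B ↦ A
    C ↦ B
    D ↦ CB  (constrained at step 1)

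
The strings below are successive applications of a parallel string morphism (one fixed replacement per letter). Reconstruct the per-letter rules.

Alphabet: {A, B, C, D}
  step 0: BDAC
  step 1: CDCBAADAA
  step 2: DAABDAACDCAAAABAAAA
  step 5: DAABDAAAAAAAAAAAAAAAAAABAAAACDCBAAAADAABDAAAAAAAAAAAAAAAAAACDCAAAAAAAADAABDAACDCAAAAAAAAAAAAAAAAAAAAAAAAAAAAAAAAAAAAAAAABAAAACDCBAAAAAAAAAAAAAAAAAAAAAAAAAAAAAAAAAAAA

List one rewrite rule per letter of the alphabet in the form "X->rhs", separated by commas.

A->AA, B->CDC, C->DAA, D->B

  step 1 ⇒ step 2: CDCBAADAA ⇒ DAA·B·DAA·CDC·AA·AA·B·AA·AA
    A ↦ AA
    B ↦ CDC
    C ↦ DAA
    D ↦ B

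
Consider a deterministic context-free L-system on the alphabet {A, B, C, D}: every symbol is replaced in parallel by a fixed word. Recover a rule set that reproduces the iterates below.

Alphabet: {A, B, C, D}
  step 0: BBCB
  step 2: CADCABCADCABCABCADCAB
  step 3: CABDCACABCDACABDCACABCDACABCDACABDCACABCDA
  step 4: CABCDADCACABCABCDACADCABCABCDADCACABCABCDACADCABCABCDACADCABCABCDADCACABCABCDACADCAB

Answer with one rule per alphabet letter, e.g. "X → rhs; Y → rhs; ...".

  step 3 ⇒ step 4: CABDCACABCDACABDCACABCDACABCDACABDCACABCDA ⇒ CA·B·CDA·DCA·CA·B·CA·B·CDA·CA·DCA·B·CA·B·CDA·DCA·CA·B·CA·B·CDA·CA·DCA·B·CA·B·CDA·CA·DCA·B·CA·B·CDA·DCA·CA·B·CA·B·CDA·CA·DCA·B
    A ↦ B
    B ↦ CDA
    C ↦ CA
    D ↦ DCA

A->B, B->CDA, C->CA, D->DCA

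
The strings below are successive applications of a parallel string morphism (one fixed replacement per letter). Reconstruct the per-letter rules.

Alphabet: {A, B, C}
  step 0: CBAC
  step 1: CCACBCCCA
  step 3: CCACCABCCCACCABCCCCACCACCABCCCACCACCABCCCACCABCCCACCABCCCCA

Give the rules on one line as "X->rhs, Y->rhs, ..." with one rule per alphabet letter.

  step 0 ⇒ step 1: CBAC ⇒ CCA·C·BC·CCA
    A ↦ BC
    B ↦ C
    C ↦ CCA

A->BC, B->C, C->CCA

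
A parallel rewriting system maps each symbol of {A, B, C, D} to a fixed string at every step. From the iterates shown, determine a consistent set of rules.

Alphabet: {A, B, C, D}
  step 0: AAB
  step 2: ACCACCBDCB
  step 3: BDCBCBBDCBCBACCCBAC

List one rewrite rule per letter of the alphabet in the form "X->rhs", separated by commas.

  step 2 ⇒ step 3: ACCACCBDCB ⇒ BD·CB·CB·BD·CB·CB·AC·C·CB·AC
    A ↦ BD
    B ↦ AC
    C ↦ CB
    D ↦ C

A->BD, B->AC, C->CB, D->C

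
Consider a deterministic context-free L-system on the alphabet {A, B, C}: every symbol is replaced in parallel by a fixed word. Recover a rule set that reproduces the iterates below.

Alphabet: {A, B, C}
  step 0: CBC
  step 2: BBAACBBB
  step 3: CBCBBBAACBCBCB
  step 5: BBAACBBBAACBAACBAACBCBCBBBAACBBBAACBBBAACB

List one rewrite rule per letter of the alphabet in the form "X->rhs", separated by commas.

A->B, B->CB, C->AA

  step 2 ⇒ step 3: BBAACBBB ⇒ CB·CB·B·B·AA·CB·CB·CB
    A ↦ B
    B ↦ CB
    C ↦ AA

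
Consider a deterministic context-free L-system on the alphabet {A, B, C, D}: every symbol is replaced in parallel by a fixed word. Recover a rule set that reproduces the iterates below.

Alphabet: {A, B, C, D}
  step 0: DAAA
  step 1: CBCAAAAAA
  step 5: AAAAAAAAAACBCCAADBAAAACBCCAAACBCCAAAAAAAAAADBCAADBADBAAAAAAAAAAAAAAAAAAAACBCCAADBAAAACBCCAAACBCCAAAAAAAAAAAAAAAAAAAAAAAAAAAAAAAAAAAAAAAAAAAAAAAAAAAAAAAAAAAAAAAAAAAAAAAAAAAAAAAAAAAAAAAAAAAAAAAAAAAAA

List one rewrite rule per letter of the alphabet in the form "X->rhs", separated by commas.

  step 0 ⇒ step 1: DAAA ⇒ CBC·AA·AA·AA
    A ↦ AA
    D ↦ CBC
    B ↦ CA  (constrained at step 1)
    C ↦ ADB  (constrained at step 1)

A->AA, B->CA, C->ADB, D->CBC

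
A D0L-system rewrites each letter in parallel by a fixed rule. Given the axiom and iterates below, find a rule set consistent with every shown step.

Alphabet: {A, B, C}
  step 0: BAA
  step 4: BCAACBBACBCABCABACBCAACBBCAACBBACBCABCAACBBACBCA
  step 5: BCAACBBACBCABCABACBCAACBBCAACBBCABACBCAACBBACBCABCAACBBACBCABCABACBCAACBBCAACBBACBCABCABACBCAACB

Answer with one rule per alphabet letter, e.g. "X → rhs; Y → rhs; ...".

A->B, B->BCA, C->AC

  step 4 ⇒ step 5: BCAACBBACBCABCABACBCAACBBCAACBBACBCABCAACBBACBCA ⇒ BCA·AC·B·B·AC·BCA·BCA·B·AC·BCA·AC·B·BCA·AC·B·BCA·B·AC·BCA·AC·B·B·AC·BCA·BCA·AC·B·B·AC·BCA·BCA·B·AC·BCA·AC·B·BCA·AC·B·B·AC·BCA·BCA·B·AC·BCA·AC·B
    A ↦ B
    B ↦ BCA
    C ↦ AC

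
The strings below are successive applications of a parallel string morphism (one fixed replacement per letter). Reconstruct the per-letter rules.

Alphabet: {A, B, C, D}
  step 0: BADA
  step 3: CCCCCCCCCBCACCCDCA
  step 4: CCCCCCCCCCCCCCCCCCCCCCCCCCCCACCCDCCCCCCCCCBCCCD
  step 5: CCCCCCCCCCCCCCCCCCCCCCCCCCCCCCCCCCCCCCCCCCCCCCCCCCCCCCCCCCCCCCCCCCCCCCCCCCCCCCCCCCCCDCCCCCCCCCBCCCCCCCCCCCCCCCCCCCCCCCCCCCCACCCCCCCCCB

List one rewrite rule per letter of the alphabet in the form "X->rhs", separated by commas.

A->D, B->CA, C->CCC, D->B

  step 4 ⇒ step 5: CCCCCCCCCCCCCCCCCCCCCCCCCCCCACCCDCCCCCCCCCBCCCD ⇒ CCC·CCC·CCC·CCC·CCC·CCC·CCC·CCC·CCC·CCC·CCC·CCC·CCC·CCC·CCC·CCC·CCC·CCC·CCC·CCC·CCC·CCC·CCC·CCC·CCC·CCC·CCC·CCC·D·CCC·CCC·CCC·B·CCC·CCC·CCC·CCC·CCC·CCC·CCC·CCC·CCC·CA·CCC·CCC·CCC·B
    A ↦ D
    B ↦ CA
    C ↦ CCC
    D ↦ B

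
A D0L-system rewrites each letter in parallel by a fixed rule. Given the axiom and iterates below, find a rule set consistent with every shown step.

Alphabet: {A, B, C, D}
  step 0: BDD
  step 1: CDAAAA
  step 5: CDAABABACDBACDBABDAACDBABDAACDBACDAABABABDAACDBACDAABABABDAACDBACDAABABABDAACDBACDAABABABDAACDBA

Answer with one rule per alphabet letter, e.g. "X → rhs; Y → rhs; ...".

  step 0 ⇒ step 1: BDD ⇒ CD·AA·AA
    B ↦ CD
    D ↦ AA
    A ↦ BA  (constrained at step 1)
    C ↦ BD  (constrained at step 1)

A->BA, B->CD, C->BD, D->AA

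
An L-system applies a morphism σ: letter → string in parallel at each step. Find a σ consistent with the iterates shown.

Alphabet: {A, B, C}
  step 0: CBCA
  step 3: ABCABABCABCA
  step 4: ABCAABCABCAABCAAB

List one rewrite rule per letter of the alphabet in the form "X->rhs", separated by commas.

A->AB, B->C, C->A

  step 3 ⇒ step 4: ABCABABCABCA ⇒ AB·C·A·AB·C·AB·C·A·AB·C·A·AB
    A ↦ AB
    B ↦ C
    C ↦ A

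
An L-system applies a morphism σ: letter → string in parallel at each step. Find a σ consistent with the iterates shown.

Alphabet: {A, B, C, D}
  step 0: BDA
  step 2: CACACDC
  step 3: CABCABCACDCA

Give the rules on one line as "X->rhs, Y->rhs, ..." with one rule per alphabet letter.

A->B, B->C, C->CA, D->CD

  step 2 ⇒ step 3: CACACDC ⇒ CA·B·CA·B·CA·CD·CA
    A ↦ B
    C ↦ CA
    D ↦ CD
    B ↦ C  (constrained at step 0)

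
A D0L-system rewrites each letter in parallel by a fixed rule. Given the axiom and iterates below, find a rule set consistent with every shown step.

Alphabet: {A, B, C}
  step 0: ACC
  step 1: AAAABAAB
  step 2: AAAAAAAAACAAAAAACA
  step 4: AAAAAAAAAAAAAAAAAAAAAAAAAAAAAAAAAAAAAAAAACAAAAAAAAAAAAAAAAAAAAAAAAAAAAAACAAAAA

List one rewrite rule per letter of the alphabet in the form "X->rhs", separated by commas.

  step 1 ⇒ step 2: AAAABAAB ⇒ AA·AA·AA·AA·ACA·AA·AA·ACA
    A ↦ AA
    B ↦ ACA
  step 0 ⇒ step 1: ACC ⇒ AA·AAB·AAB
    C ↦ AAB

A->AA, B->ACA, C->AAB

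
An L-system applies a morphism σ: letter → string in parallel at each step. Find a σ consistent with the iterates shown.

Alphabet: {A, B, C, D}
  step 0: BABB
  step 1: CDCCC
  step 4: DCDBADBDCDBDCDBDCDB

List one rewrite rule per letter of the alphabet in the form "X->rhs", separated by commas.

  step 0 ⇒ step 1: BABB ⇒ C·DC·C·C
    A ↦ DC
    B ↦ C
    C ↦ DB  (constrained at step 1)
    D ↦ A  (constrained at step 1)

A->DC, B->C, C->DB, D->A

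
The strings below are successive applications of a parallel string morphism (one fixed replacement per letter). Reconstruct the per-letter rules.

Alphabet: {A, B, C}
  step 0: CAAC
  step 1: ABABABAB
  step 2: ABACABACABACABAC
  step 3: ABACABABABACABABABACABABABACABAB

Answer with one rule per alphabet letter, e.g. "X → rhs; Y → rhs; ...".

A->AB, B->AC, C->AB

  step 2 ⇒ step 3: ABACABACABACABAC ⇒ AB·AC·AB·AB·AB·AC·AB·AB·AB·AC·AB·AB·AB·AC·AB·AB
    A ↦ AB
    B ↦ AC
    C ↦ AB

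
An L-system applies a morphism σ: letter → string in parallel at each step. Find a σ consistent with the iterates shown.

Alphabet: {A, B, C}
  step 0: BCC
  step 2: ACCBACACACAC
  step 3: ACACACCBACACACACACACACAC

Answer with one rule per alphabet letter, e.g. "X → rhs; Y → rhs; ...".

A->AC, B->CB, C->AC

  step 2 ⇒ step 3: ACCBACACACAC ⇒ AC·AC·AC·CB·AC·AC·AC·AC·AC·AC·AC·AC
    A ↦ AC
    B ↦ CB
    C ↦ AC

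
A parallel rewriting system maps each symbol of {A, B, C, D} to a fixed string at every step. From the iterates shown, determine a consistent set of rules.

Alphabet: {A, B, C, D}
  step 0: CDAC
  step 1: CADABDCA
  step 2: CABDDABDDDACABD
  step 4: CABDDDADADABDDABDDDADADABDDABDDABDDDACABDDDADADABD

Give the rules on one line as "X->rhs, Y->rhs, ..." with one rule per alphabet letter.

  step 1 ⇒ step 2: CADABDCA ⇒ CA·BD·DA·BD·D·DA·CA·BD
    A ↦ BD
    B ↦ D
    C ↦ CA
    D ↦ DA

A->BD, B->D, C->CA, D->DA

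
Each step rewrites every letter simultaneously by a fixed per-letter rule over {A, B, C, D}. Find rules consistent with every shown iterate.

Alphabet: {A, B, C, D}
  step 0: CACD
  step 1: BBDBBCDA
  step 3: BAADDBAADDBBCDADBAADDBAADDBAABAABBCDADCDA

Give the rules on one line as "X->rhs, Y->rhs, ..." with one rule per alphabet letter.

  step 0 ⇒ step 1: CACD ⇒ BB·D·BB·CDA
    A ↦ D
    C ↦ BB
    D ↦ CDA
    B ↦ BAA  (constrained at step 1)

A->D, B->BAA, C->BB, D->CDA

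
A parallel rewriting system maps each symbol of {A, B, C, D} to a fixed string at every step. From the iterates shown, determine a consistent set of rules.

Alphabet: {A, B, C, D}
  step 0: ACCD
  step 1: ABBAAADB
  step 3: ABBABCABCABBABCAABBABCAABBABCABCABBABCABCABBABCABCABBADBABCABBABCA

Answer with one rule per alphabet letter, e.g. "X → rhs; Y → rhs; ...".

A->ABB, B->ABC, C->A, D->ADB

  step 0 ⇒ step 1: ACCD ⇒ ABB·A·A·ADB
    A ↦ ABB
    C ↦ A
    D ↦ ADB
    B ↦ ABC  (constrained at step 1)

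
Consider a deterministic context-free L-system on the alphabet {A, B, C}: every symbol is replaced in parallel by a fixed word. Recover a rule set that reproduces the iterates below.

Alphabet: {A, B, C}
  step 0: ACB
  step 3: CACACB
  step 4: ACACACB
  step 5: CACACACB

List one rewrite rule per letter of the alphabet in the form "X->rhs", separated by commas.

  step 4 ⇒ step 5: ACACACB ⇒ C·A·C·A·C·A·CB
    A ↦ C
    B ↦ CB
    C ↦ A

A->C, B->CB, C->A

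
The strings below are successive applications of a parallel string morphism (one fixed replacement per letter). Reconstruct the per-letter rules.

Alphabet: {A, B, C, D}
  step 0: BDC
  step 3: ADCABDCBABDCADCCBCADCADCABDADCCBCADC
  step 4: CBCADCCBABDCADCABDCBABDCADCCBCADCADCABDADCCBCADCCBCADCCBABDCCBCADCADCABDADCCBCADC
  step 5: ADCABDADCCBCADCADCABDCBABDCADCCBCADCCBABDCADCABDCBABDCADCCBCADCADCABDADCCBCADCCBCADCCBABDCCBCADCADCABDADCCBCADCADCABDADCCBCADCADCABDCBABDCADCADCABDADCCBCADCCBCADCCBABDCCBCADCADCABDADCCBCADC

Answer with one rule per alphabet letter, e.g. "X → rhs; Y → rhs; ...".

  step 4 ⇒ step 5: CBCADCCBABDCADCABDCBABDCADCCBCADCADCABDADCCBCADCCBCADCCBABDCCBCADCADCABDADCCBCADC ⇒ ADC·ABD·ADC·CB·C·ADC·ADC·ABD·CB·ABD·C·ADC·CB·C·ADC·CB·ABD·C·ADC·ABD·CB·ABD·C·ADC·CB·C·ADC·ADC·ABD·ADC·CB·C·ADC·CB·C·ADC·CB·ABD·C·CB·C·ADC·ADC·ABD·ADC·CB·C·ADC·ADC·ABD·ADC·CB·C·ADC·ADC·ABD·CB·ABD·C·ADC·ADC·ABD·ADC·CB·C·ADC·CB·C·ADC·CB·ABD·C·CB·C·ADC·ADC·ABD·ADC·CB·C·ADC
    A ↦ CB
    B ↦ ABD
    C ↦ ADC
    D ↦ C

A->CB, B->ABD, C->ADC, D->C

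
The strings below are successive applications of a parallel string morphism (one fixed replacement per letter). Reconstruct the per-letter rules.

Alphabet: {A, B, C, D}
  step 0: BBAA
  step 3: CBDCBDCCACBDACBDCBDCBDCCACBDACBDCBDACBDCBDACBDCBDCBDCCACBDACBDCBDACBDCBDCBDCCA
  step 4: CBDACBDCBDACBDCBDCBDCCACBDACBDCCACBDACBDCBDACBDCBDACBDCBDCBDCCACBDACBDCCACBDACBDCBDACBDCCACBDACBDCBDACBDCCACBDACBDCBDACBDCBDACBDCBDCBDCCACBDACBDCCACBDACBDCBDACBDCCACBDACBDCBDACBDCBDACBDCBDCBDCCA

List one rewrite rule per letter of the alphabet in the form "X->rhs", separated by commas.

  step 3 ⇒ step 4: CBDCBDCCACBDACBDCBDCBDCCACBDACBDCBDACBDCBDACBDCBDCBDCCACBDACBDCBDACBDCBDCBDCCA ⇒ CBD·AC·BD·CBD·AC·BD·CBD·CBD·CCA·CBD·AC·BD·CCA·CBD·AC·BD·CBD·AC·BD·CBD·AC·BD·CBD·CBD·CCA·CBD·AC·BD·CCA·CBD·AC·BD·CBD·AC·BD·CCA·CBD·AC·BD·CBD·AC·BD·CCA·CBD·AC·BD·CBD·AC·BD·CBD·AC·BD·CBD·CBD·CCA·CBD·AC·BD·CCA·CBD·AC·BD·CBD·AC·BD·CCA·CBD·AC·BD·CBD·AC·BD·CBD·AC·BD·CBD·CBD·CCA
    A ↦ CCA
    B ↦ AC
    C ↦ CBD
    D ↦ BD

A->CCA, B->AC, C->CBD, D->BD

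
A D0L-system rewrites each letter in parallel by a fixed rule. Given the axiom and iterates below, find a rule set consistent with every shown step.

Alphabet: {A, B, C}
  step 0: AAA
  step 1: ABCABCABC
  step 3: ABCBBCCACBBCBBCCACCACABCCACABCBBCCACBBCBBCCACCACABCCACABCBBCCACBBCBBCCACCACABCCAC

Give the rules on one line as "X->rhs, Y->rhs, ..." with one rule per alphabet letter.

A->ABC, B->BBC, C->CAC

  step 0 ⇒ step 1: AAA ⇒ ABC·ABC·ABC
    A ↦ ABC
    B ↦ BBC  (constrained at step 1)
    C ↦ CAC  (constrained at step 1)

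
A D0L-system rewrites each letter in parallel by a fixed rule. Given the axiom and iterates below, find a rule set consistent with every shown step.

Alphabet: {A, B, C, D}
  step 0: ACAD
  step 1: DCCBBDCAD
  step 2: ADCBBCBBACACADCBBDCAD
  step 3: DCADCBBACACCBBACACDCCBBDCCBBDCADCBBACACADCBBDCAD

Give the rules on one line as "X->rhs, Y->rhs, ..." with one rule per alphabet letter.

  step 2 ⇒ step 3: ADCBBCBBACACADCBBDCAD ⇒ DC·AD·CBB·AC·AC·CBB·AC·AC·DC·CBB·DC·CBB·DC·AD·CBB·AC·AC·AD·CBB·DC·AD
    A ↦ DC
    B ↦ AC
    C ↦ CBB
    D ↦ AD

A->DC, B->AC, C->CBB, D->AD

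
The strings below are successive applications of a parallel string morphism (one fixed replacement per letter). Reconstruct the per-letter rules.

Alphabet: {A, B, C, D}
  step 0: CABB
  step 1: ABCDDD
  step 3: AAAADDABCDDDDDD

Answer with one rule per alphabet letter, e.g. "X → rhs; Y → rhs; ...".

  step 0 ⇒ step 1: CABB ⇒ ABC·D·D·D
    A ↦ D
    B ↦ D
    C ↦ ABC
    D ↦ AA  (constrained at step 1)

A->D, B->D, C->ABC, D->AA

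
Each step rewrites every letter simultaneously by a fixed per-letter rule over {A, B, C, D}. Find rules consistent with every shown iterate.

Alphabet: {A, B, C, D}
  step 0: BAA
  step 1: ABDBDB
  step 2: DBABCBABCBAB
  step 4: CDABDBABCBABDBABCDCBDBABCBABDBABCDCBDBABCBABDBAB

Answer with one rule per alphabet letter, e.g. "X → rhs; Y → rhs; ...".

  step 1 ⇒ step 2: ABDBDB ⇒ DB·AB·CB·AB·CB·AB
    A ↦ DB
    B ↦ AB
    D ↦ CB
    C ↦ CD  (constrained at step 2)

A->DB, B->AB, C->CD, D->CB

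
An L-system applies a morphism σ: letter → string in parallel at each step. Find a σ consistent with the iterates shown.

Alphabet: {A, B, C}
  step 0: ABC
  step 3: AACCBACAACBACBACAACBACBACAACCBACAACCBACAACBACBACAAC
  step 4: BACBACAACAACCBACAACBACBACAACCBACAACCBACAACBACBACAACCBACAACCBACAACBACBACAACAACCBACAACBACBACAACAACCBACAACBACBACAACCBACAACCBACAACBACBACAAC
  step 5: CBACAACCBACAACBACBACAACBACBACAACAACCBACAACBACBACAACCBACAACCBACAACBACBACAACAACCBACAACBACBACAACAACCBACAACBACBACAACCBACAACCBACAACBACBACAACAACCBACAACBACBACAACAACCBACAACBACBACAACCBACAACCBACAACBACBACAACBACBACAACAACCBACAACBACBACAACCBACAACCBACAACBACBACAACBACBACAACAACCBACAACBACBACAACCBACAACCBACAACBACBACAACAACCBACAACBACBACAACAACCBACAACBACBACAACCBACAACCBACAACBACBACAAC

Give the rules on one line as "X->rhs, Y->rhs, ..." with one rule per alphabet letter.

  step 4 ⇒ step 5: BACBACAACAACCBACAACBACBACAACCBACAACCBACAACBACBACAACCBACAACCBACAACBACBACAACAACCBACAACBACBACAACAACCBACAACBACBACAACCBACAACCBACAACBACBACAAC ⇒ C·BAC·AAC·C·BAC·AAC·BAC·BAC·AAC·BAC·BAC·AAC·AAC·C·BAC·AAC·BAC·BAC·AAC·C·BAC·AAC·C·BAC·AAC·BAC·BAC·AAC·AAC·C·BAC·AAC·BAC·BAC·AAC·AAC·C·BAC·AAC·BAC·BAC·AAC·C·BAC·AAC·C·BAC·AAC·BAC·BAC·AAC·AAC·C·BAC·AAC·BAC·BAC·AAC·AAC·C·BAC·AAC·BAC·BAC·AAC·C·BAC·AAC·C·BAC·AAC·BAC·BAC·AAC·BAC·BAC·AAC·AAC·C·BAC·AAC·BAC·BAC·AAC·C·BAC·AAC·C·BAC·AAC·BAC·BAC·AAC·BAC·BAC·AAC·AAC·C·BAC·AAC·BAC·BAC·AAC·C·BAC·AAC·C·BAC·AAC·BAC·BAC·AAC·AAC·C·BAC·AAC·BAC·BAC·AAC·AAC·C·BAC·AAC·BAC·BAC·AAC·C·BAC·AAC·C·BAC·AAC·BAC·BAC·AAC
    A ↦ BAC
    B ↦ C
    C ↦ AAC

A->BAC, B->C, C->AAC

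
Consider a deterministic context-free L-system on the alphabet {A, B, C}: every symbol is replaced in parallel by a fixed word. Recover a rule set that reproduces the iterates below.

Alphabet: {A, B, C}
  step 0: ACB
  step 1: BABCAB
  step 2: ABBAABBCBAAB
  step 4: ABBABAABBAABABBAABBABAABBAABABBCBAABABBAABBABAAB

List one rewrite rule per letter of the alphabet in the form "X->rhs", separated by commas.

  step 1 ⇒ step 2: BABCAB ⇒ AB·BA·AB·BC·BA·AB
    A ↦ BA
    B ↦ AB
    C ↦ BC

A->BA, B->AB, C->BC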